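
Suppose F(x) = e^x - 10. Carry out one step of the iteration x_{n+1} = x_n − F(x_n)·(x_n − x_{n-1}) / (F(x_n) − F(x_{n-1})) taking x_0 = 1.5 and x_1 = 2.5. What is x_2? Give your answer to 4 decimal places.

F(1.5) = -5.518311, F(2.5) = 2.182494
x_2 = 2.500000 − 2.182494·(2.500000 − 1.500000) / (2.182494 − (-5.518311)) = 2.500000 − (2.182494)/(7.700805) = 2.216589

2.2166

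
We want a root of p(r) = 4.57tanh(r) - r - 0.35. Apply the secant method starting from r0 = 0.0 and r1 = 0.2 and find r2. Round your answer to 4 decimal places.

0.0997

p(0.0) = -0.350000, p(0.2) = 0.352005
r2 = 0.200000 − 0.352005·(0.200000 − 0.000000) / (0.352005 − (-0.350000)) = 0.200000 − (0.070401)/(0.702005) = 0.099714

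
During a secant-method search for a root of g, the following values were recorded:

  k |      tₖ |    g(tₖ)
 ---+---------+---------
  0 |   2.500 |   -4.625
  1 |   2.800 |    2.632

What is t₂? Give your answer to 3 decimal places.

2.691

t₂ = 2.800 − 2.632·(2.800 − 2.500) / (2.632 − (-4.625))
   = 2.800 − (0.78960)/(7.25700) = 2.69119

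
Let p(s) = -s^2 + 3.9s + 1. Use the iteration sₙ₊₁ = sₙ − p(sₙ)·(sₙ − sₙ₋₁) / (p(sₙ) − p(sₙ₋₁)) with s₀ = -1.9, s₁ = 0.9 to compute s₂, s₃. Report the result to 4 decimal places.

p(-1.9) = -10.020000, p(0.9) = 3.700000
s₂ = 0.900000 − 3.700000·(0.900000 − (-1.900000)) / (3.700000 − (-10.020000)) = 0.900000 − (10.360000)/(13.720000) = 0.144898
p(0.144898) = 1.544107
s₃ = 0.144898 − 1.544107·(0.144898 − 0.900000) / (1.544107 − 3.700000) = 0.144898 − (-1.165958)/(-2.155893) = -0.395926

0.1449, -0.3959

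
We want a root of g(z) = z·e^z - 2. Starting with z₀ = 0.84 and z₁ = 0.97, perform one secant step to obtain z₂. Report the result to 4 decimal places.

0.8515

g(0.84) = -0.054252, g(0.97) = 0.558806
z₂ = 0.970000 − 0.558806·(0.970000 − 0.840000) / (0.558806 − (-0.054252)) = 0.970000 − (0.072645)/(0.613058) = 0.851504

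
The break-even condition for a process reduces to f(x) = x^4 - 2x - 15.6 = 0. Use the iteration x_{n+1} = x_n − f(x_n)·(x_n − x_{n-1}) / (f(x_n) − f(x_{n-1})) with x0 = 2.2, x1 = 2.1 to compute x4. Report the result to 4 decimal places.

f(2.2) = 3.425600, f(2.1) = -0.351900
x2 = 2.100000 − (-0.351900)·(2.100000 − 2.200000) / (-0.351900 − 3.425600) = 2.100000 − (0.035190)/(-3.777500) = 2.109316
f(2.109316) = -0.023138
x3 = 2.109316 − (-0.023138)·(2.109316 − 2.100000) / (-0.023138 − (-0.351900)) = 2.109316 − (-0.000216)/(0.328762) = 2.109971
f(2.109971) = 0.000174
x4 = 2.109971 − 0.000174·(2.109971 − 2.109316) / (0.000174 − (-0.023138)) = 2.109971 − (0.000000)/(0.023312) = 2.109966

2.1100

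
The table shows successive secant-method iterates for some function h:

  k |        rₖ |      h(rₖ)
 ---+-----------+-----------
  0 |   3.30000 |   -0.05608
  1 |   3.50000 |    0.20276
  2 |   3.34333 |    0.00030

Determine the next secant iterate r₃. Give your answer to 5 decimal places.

3.34310

r₃ = 3.34333 − 0.00030·(3.34333 − 3.50000) / (0.00030 − 0.20276)
   = 3.34333 − (-0.0000470)/(-0.2024600) = 3.3430979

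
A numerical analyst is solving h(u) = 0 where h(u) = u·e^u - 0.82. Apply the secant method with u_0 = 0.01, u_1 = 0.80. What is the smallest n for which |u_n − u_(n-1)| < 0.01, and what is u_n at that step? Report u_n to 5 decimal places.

n = 5, u_n = 0.49815

h(0.01) = -0.8098995, h(0.80) = 0.9604327
u_2 = 0.8000000 − 0.9604327·(0.7900000)/(1.7703322) = 0.3714127;  |Δ| = 0.4285873
h(0.3714127) = -0.2815328
u_3 = 0.3714127 − (-0.2815328)·(-0.4285873)/(-1.2419655) = 0.4685663;  |Δ| = 0.0971536
h(0.4685663) = -0.0713708
u_4 = 0.4685663 − (-0.0713708)·(0.0971536)/(0.2101620) = 0.5015595;  |Δ| = 0.0329932
h(0.5015595) = 0.0082225
u_5 = 0.5015595 − 0.0082225·(0.0329932)/(0.0795932) = 0.4981511;  |Δ| = 0.0034084
|u_5 − u_4| = 0.0034084 < 0.01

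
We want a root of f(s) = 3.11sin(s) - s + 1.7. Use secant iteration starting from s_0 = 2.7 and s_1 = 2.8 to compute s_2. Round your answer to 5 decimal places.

2.78498

f(2.7) = 0.3291514, f(2.8) = -0.0581869
s_2 = 2.8000000 − (-0.0581869)·(2.8000000 − 2.7000000) / (-0.0581869 − 0.3291514) = 2.8000000 − (-0.0058187)/(-0.3873383) = 2.7849778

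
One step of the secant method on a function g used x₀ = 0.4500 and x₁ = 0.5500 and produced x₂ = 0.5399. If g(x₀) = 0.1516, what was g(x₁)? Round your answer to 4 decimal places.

-0.0170

The secant line through (0.4500, 0.1516) and (0.5500, g(x₁)) crosses zero at x₂ = 0.5399.
So (0.4500, 0.1516), (0.5500, g(x₁)), (0.5399, 0) are collinear:
g(x₁) = 0.1516 · (0.5500 − 0.5399) / (0.4500 − 0.5399) = 0.1516 · (0.010100)/(-0.089900) = -0.017032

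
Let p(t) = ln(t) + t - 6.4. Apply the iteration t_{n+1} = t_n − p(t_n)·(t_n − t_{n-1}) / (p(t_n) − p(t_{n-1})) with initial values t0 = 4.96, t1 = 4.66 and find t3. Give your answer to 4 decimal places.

p(4.96) = 0.161406, p(4.66) = -0.200985
t2 = 4.660000 − (-0.200985)·(4.660000 − 4.960000) / (-0.200985 − 0.161406) = 4.660000 − (0.060295)/(-0.362390) = 4.826382
p(4.826382) = 0.000480
t3 = 4.826382 − 0.000480·(4.826382 − 4.660000) / (0.000480 − (-0.200985)) = 4.826382 − (0.000080)/(0.201464) = 4.825986

4.8260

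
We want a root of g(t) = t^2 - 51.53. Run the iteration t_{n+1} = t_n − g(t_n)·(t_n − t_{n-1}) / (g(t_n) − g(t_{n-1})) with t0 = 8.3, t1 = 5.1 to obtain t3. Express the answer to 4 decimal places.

g(8.3) = 17.360000, g(5.1) = -25.520000
t2 = 5.100000 − (-25.520000)·(5.100000 − 8.300000) / (-25.520000 − 17.360000) = 5.100000 − (81.664000)/(-42.880000) = 7.004478
g(7.004478) = -2.467293
t3 = 7.004478 − (-2.467293)·(7.004478 − 5.100000) / (-2.467293 − (-25.520000)) = 7.004478 − (-4.698905)/(23.052707) = 7.208311

7.2083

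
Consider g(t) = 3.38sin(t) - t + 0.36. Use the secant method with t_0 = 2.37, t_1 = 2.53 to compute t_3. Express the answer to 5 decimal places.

2.46809

g(2.37) = 0.3467988, g(2.53) = -0.2292981
t_2 = 2.5300000 − (-0.2292981)·(2.5300000 − 2.3700000) / (-0.2292981 − 0.3467988) = 2.5300000 − (-0.0366877)/(-0.5760969) = 2.4663168
g(2.4663168) = 0.0065640
t_3 = 2.4663168 − 0.0065640·(2.4663168 − 2.5300000) / (0.0065640 − (-0.2292981)) = 2.4663168 − (-0.0004180)/(0.2358622) = 2.4680891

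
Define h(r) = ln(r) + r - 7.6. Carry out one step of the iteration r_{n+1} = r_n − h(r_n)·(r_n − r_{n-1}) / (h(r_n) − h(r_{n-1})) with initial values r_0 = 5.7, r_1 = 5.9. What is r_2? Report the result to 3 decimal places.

5.836

h(5.7) = -0.15953, h(5.9) = 0.07495
r_2 = 5.90000 − 0.07495·(5.90000 − 5.70000) / (0.07495 − (-0.15953)) = 5.90000 − (0.01499)/(0.23449) = 5.83607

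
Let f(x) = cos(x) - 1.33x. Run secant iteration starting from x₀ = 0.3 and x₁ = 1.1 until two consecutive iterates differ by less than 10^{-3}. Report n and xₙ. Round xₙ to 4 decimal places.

n = 5, xₙ = 0.6144

f(0.3) = 0.556336, f(1.1) = -1.009404
x₂ = 1.100000 − (-1.009404)·(0.800000)/(-1.565740) = 0.584255;  |Δ| = 0.515745
f(0.584255) = 0.057064
x₃ = 0.584255 − 0.057064·(-0.515745)/(1.066468) = 0.611851;  |Δ| = 0.027596
f(0.611851) = 0.004824
x₄ = 0.611851 − 0.004824·(0.027596)/(-0.052241) = 0.614400;  |Δ| = 0.002548
f(0.614400) = -0.000032
x₅ = 0.614400 − (-0.000032)·(0.002548)/(-0.004856) = 0.614383;  |Δ| = 0.000017
|x₅ − x₄| = 0.000017 < 10^{-3}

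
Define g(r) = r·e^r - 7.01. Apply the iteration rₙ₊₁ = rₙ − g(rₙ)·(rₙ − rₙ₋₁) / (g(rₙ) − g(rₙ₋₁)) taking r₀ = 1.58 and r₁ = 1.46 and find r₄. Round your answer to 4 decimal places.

1.5252

g(1.58) = 0.660830, g(1.46) = -0.723299
r₂ = 1.460000 − (-0.723299)·(1.460000 − 1.580000) / (-0.723299 − 0.660830) = 1.460000 − (0.086796)/(-1.384129) = 1.522708
g(1.522708) = -0.028958
r₃ = 1.522708 − (-0.028958)·(1.522708 − 1.460000) / (-0.028958 − (-0.723299)) = 1.522708 − (-0.001816)/(0.694341) = 1.525323
g(1.525323) = 0.001345
r₄ = 1.525323 − 0.001345·(1.525323 − 1.522708) / (0.001345 − (-0.028958)) = 1.525323 − (0.000004)/(0.030302) = 1.525207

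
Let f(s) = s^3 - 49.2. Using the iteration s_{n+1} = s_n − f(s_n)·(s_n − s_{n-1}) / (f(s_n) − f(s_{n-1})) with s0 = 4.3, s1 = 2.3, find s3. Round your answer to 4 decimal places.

f(4.3) = 30.307000, f(2.3) = -37.033000
s2 = 2.300000 − (-37.033000)·(2.300000 − 4.300000) / (-37.033000 − 30.307000) = 2.300000 − (74.066000)/(-67.340000) = 3.399881
f(3.399881) = -9.900120
s3 = 3.399881 − (-9.900120)·(3.399881 − 2.300000) / (-9.900120 − (-37.033000)) = 3.399881 − (-10.888956)/(27.132880) = 3.801201

3.8012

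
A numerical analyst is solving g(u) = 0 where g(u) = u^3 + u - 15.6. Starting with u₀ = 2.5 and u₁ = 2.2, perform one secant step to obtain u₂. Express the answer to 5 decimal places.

2.35645

g(2.5) = 2.5250000, g(2.2) = -2.7520000
u₂ = 2.2000000 − (-2.7520000)·(2.2000000 − 2.5000000) / (-2.7520000 − 2.5250000) = 2.2000000 − (0.8256000)/(-5.2770000) = 2.3564525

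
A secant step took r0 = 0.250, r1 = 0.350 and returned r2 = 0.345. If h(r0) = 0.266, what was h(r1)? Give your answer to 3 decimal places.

-0.014

The secant line through (0.250, 0.266) and (0.350, h(r1)) crosses zero at r2 = 0.345.
So (0.250, 0.266), (0.350, h(r1)), (0.345, 0) are collinear:
h(r1) = 0.266 · (0.350 − 0.345) / (0.250 − 0.345) = 0.266 · (0.00500)/(-0.09500) = -0.01400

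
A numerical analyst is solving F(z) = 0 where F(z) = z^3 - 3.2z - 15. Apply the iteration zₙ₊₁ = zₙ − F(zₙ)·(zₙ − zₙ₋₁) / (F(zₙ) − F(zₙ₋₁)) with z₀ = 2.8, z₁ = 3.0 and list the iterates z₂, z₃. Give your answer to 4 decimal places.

F(2.8) = -2.008000, F(3.0) = 2.400000
z₂ = 3.000000 − 2.400000·(3.000000 − 2.800000) / (2.400000 − (-2.008000)) = 3.000000 − (0.480000)/(4.408000) = 2.891107
F(2.891107) = -0.086224
z₃ = 2.891107 − (-0.086224)·(2.891107 − 3.000000) / (-0.086224 − 2.400000) = 2.891107 − (0.009389)/(-2.486224) = 2.894884

2.8911, 2.8949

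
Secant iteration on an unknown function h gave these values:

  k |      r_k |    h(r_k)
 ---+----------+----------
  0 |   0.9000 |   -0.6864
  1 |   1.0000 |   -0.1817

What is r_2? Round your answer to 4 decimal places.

r_2 = 1.0000 − (-0.1817)·(1.0000 − 0.9000) / (-0.1817 − (-0.6864))
   = 1.0000 − (-0.018170)/(0.504700) = 1.036002

1.0360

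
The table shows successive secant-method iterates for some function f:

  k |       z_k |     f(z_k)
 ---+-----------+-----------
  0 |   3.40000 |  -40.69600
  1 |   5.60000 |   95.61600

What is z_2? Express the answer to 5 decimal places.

z_2 = 5.60000 − 95.61600·(5.60000 − 3.40000) / (95.61600 − (-40.69600))
   = 5.60000 − (210.3552000)/(136.3120000) = 4.0568108

4.05681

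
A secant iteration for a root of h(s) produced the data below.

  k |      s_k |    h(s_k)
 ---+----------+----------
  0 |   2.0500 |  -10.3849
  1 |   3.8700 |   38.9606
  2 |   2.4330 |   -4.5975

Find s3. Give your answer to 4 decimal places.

2.5847

s3 = 2.4330 − (-4.5975)·(2.4330 − 3.8700) / (-4.5975 − 38.9606)
   = 2.4330 − (6.606608)/(-43.558100) = 2.584673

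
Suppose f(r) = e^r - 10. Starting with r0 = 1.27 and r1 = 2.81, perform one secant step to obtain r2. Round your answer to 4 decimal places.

f(1.27) = -6.439147, f(2.81) = 6.609918
r2 = 2.810000 − 6.609918·(2.810000 − 1.270000) / (6.609918 − (-6.439147)) = 2.810000 − (10.179274)/(13.049066) = 2.029923

2.0299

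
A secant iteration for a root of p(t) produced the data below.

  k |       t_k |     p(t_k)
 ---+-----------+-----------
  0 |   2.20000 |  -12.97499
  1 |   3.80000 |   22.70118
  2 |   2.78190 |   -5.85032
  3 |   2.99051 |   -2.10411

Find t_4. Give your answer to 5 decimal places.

t_4 = 2.99051 − (-2.10411)·(2.99051 − 2.78190) / (-2.10411 − (-5.85032))
   = 2.99051 − (-0.4389384)/(3.7462100) = 3.1076787

3.10768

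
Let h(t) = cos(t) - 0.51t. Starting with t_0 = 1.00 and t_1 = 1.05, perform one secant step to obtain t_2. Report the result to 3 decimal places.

1.022

h(1.00) = 0.03030, h(1.05) = -0.03793
t_2 = 1.05000 − (-0.03793)·(1.05000 − 1.00000) / (-0.03793 − 0.03030) = 1.05000 − (-0.00190)/(-0.06823) = 1.02221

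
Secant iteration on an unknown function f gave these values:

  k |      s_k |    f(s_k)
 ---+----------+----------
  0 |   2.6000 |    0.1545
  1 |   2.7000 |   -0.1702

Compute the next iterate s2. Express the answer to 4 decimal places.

s2 = 2.7000 − (-0.1702)·(2.7000 − 2.6000) / (-0.1702 − 0.1545)
   = 2.7000 − (-0.017020)/(-0.324700) = 2.647582

2.6476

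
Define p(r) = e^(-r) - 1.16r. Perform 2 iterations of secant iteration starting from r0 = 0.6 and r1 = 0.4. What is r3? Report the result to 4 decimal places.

0.5151

p(0.6) = -0.147188, p(0.4) = 0.206320
r2 = 0.400000 − 0.206320·(0.400000 − 0.600000) / (0.206320 − (-0.147188)) = 0.400000 − (-0.041264)/(0.353508) = 0.516727
p(0.516727) = -0.002934
r3 = 0.516727 − (-0.002934)·(0.516727 − 0.400000) / (-0.002934 − 0.206320) = 0.516727 − (-0.000342)/(-0.209254) = 0.515091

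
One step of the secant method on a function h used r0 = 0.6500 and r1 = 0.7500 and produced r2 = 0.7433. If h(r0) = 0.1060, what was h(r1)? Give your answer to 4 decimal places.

The secant line through (0.6500, 0.1060) and (0.7500, h(r1)) crosses zero at r2 = 0.7433.
So (0.6500, 0.1060), (0.7500, h(r1)), (0.7433, 0) are collinear:
h(r1) = 0.1060 · (0.7500 − 0.7433) / (0.6500 − 0.7433) = 0.1060 · (0.006700)/(-0.093300) = -0.007612

-0.0076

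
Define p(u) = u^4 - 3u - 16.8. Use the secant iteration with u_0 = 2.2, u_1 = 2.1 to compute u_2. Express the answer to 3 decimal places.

2.199

p(2.2) = 0.02560, p(2.1) = -3.65190
u_2 = 2.10000 − (-3.65190)·(2.10000 − 2.20000) / (-3.65190 − 0.02560) = 2.10000 − (0.36519)/(-3.67750) = 2.19930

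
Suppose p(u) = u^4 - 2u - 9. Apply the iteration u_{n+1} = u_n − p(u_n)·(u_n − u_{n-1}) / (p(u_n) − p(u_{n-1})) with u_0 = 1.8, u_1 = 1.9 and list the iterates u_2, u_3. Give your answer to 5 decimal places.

p(1.8) = -2.1024000, p(1.9) = 0.2321000
u_2 = 1.9000000 − 0.2321000·(1.9000000 − 1.8000000) / (0.2321000 − (-2.1024000)) = 1.9000000 − (0.0232100)/(2.3345000) = 1.8900578
p(1.8900578) = -0.0186555
u_3 = 1.8900578 − (-0.0186555)·(1.8900578 − 1.9000000) / (-0.0186555 − 0.2321000) = 1.8900578 − (0.0001855)/(-0.2507555) = 1.8907975

1.89006, 1.89080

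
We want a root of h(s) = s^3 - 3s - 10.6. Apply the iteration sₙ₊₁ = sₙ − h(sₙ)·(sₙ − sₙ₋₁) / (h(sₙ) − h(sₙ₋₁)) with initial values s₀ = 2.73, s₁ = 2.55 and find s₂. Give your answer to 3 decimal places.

2.643

h(2.73) = 1.55642, h(2.55) = -1.66863
s₂ = 2.55000 − (-1.66863)·(2.55000 − 2.73000) / (-1.66863 − 1.55642) = 2.55000 − (0.30035)/(-3.22504) = 2.64313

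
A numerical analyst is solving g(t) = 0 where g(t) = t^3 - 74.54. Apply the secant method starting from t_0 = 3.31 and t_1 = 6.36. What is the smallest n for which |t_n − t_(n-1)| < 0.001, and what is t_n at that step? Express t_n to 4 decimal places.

g(3.31) = -38.275309, g(6.36) = 182.719456
t_2 = 6.360000 − 182.719456·(3.050000)/(220.994765) = 3.838246;  |Δ| = 2.521754
g(3.838246) = -17.994434
t_3 = 3.838246 − (-17.994434)·(-2.521754)/(-200.713890) = 4.064327;  |Δ| = 0.226081
g(4.064327) = -7.402379
t_4 = 4.064327 − (-7.402379)·(0.226081)/(10.592055) = 4.222326;  |Δ| = 0.157999
g(4.222326) = 0.735790
t_5 = 4.222326 − 0.735790·(0.157999)/(8.138169) = 4.208041;  |Δ| = 0.014285
g(4.208041) = -0.025651
t_6 = 4.208041 − (-0.025651)·(-0.014285)/(-0.761441) = 4.208522;  |Δ| = 0.000481
|t_6 − t_5| = 0.000481 < 0.001

n = 6, t_n = 4.2085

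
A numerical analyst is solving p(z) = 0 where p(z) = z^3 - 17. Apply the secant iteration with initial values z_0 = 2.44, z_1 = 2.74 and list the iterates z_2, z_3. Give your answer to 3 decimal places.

2.563, 2.571

p(2.44) = -2.47322, p(2.74) = 3.57082
z_2 = 2.74000 − 3.57082·(2.74000 − 2.44000) / (3.57082 − (-2.47322)) = 2.74000 − (1.07125)/(6.04404) = 2.56276
p(2.56276) = -0.16847
z_3 = 2.56276 − (-0.16847)·(2.56276 − 2.74000) / (-0.16847 − 3.57082) = 2.56276 − (0.02986)/(-3.73929) = 2.57074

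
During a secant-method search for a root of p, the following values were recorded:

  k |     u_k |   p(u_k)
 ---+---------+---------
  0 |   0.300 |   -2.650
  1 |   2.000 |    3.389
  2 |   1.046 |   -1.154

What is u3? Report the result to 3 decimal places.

u3 = 1.046 − (-1.154)·(1.046 − 2.000) / (-1.154 − 3.389)
   = 1.046 − (1.10092)/(-4.54300) = 1.28833

1.288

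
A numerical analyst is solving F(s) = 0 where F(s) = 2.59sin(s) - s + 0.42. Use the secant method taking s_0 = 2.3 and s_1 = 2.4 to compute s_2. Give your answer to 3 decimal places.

2.318

F(2.3) = 0.05138, F(2.4) = -0.23055
s_2 = 2.40000 − (-0.23055)·(2.40000 − 2.30000) / (-0.23055 − 0.05138) = 2.40000 − (-0.02306)/(-0.28193) = 2.31822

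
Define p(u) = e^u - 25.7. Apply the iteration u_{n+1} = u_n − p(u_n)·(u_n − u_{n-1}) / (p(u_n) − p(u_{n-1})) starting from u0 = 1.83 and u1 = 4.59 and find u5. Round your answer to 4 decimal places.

p(1.83) = -19.466113, p(4.59) = 72.794430
u2 = 4.590000 − 72.794430·(4.590000 − 1.830000) / (72.794430 − (-19.466113)) = 4.590000 − (200.912627)/(92.260544) = 2.412334
p(2.412334) = -14.540019
u3 = 2.412334 − (-14.540019)·(2.412334 − 4.590000) / (-14.540019 − 72.794430) = 2.412334 − (31.663302)/(-87.334449) = 2.774886
p(2.774886) = -9.663193
u4 = 2.774886 − (-9.663193)·(2.774886 − 2.412334) / (-9.663193 − (-14.540019)) = 2.774886 − (-3.503413)/(4.876826) = 3.493266
p(3.493266) = 7.193207
u5 = 3.493266 − 7.193207·(3.493266 − 2.774886) / (7.193207 − (-9.663193)) = 3.493266 − (5.167454)/(16.856401) = 3.186709

3.1867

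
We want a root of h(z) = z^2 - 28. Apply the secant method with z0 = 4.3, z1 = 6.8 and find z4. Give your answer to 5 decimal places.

h(4.3) = -9.5100000, h(6.8) = 18.2400000
z2 = 6.8000000 − 18.2400000·(6.8000000 − 4.3000000) / (18.2400000 − (-9.5100000)) = 6.8000000 − (45.6000000)/(27.7500000) = 5.1567568
h(5.1567568) = -1.4078598
z3 = 5.1567568 − (-1.4078598)·(5.1567568 − 6.8000000) / (-1.4078598 − 18.2400000) = 5.1567568 − (2.3134560)/(-19.6478598) = 5.2745027
h(5.2745027) = -0.1796211
z4 = 5.2745027 − (-0.1796211)·(5.2745027 − 5.1567568) / (-0.1796211 − (-1.4078598)) = 5.2745027 − (-0.0211497)/(1.2282386) = 5.2917222

5.29172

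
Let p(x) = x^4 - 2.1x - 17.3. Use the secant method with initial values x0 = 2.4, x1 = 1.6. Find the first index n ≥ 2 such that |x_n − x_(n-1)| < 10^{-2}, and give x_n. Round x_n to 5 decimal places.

n = 5, x_n = 2.16156

p(2.4) = 10.8376000, p(1.6) = -14.1064000
x2 = 1.6000000 − (-14.1064000)·(-0.8000000)/(-24.9440000) = 2.0524182;  |Δ| = 0.4524182
p(2.0524182) = -3.8655915
x3 = 2.0524182 − (-3.8655915)·(0.4524182)/(10.2408085) = 2.2231922;  |Δ| = 0.1707740
p(2.2231922) = 2.4604300
x4 = 2.2231922 − 2.4604300·(0.1707740)/(6.3260215) = 2.1567717;  |Δ| = 0.0664205
p(2.1567717) = -0.1912398
x5 = 2.1567717 − (-0.1912398)·(-0.0664205)/(-2.6516698) = 2.1615620;  |Δ| = 0.0047903
|x5 − x4| = 0.0047903 < 10^{-2}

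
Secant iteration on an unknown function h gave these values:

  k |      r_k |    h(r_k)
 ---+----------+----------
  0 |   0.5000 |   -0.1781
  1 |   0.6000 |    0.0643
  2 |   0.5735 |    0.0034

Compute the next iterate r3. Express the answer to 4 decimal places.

0.5720

r3 = 0.5735 − 0.0034·(0.5735 − 0.6000) / (0.0034 − 0.0643)
   = 0.5735 − (-0.000090)/(-0.060900) = 0.572021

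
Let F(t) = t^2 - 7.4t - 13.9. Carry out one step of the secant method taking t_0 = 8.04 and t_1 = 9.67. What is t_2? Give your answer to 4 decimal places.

8.8891

F(8.04) = -8.754400, F(9.67) = 8.050900
t_2 = 9.670000 − 8.050900·(9.670000 − 8.040000) / (8.050900 − (-8.754400)) = 9.670000 − (13.122967)/(16.805300) = 8.889117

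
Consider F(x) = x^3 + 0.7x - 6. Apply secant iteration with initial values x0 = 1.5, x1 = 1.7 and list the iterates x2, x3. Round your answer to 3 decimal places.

F(1.5) = -1.57500, F(1.7) = 0.10300
x2 = 1.70000 − 0.10300·(1.70000 − 1.50000) / (0.10300 − (-1.57500)) = 1.70000 − (0.02060)/(1.67800) = 1.68772
F(1.68772) = -0.01126
x3 = 1.68772 − (-0.01126)·(1.68772 − 1.70000) / (-0.01126 − 0.10300) = 1.68772 − (0.00014)/(-0.11426) = 1.68893

1.688, 1.689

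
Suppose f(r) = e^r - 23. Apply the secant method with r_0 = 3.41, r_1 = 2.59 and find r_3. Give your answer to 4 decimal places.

3.1588

f(3.41) = 7.265244, f(2.59) = -9.670228
r_2 = 2.590000 − (-9.670228)·(2.590000 − 3.410000) / (-9.670228 − 7.265244) = 2.590000 − (7.929587)/(-16.935473) = 3.058224
f(3.058224) = -1.710296
r_3 = 3.058224 − (-1.710296)·(3.058224 − 2.590000) / (-1.710296 − (-9.670228)) = 3.058224 − (-0.800801)/(7.959932) = 3.158828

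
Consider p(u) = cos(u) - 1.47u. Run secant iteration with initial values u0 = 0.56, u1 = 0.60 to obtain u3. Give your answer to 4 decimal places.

p(0.56) = 0.024055, p(0.60) = -0.056664
u2 = 0.600000 − (-0.056664)·(0.600000 − 0.560000) / (-0.056664 − 0.024055) = 0.600000 − (-0.002267)/(-0.080719) = 0.571920
p(0.571920) = 0.000140
u3 = 0.571920 − 0.000140·(0.571920 − 0.600000) / (0.000140 − (-0.056664)) = 0.571920 − (-0.000004)/(0.056805) = 0.571990

0.5720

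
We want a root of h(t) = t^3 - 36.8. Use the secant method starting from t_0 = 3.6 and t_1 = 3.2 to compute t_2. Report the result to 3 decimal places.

h(3.6) = 9.85600, h(3.2) = -4.03200
t_2 = 3.20000 − (-4.03200)·(3.20000 − 3.60000) / (-4.03200 − 9.85600) = 3.20000 − (1.61280)/(-13.88800) = 3.31613

3.316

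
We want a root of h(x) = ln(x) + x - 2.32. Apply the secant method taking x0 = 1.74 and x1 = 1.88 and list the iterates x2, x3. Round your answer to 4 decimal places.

1.7568, 1.7566

h(1.74) = -0.026115, h(1.88) = 0.191272
x2 = 1.880000 − 0.191272·(1.880000 − 1.740000) / (0.191272 − (-0.026115)) = 1.880000 − (0.026778)/(0.217387) = 1.756818
h(1.756818) = 0.000323
x3 = 1.756818 − 0.000323·(1.756818 − 1.880000) / (0.000323 − 0.191272) = 1.756818 − (-0.000040)/(-0.190949) = 1.756610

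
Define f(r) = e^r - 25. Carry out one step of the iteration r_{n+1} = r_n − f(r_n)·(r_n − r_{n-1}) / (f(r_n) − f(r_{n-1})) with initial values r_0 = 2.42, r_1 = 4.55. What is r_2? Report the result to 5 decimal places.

2.77133

f(2.42) = -13.7541407, f(4.55) = 69.6324083
r_2 = 4.5500000 − 69.6324083·(4.5500000 − 2.4200000) / (69.6324083 − (-13.7541407)) = 4.5500000 − (148.3170297)/(83.3865490) = 2.7713315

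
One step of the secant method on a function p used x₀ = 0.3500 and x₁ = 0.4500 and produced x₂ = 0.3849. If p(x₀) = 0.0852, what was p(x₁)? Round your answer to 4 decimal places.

-0.1589

The secant line through (0.3500, 0.0852) and (0.4500, p(x₁)) crosses zero at x₂ = 0.3849.
So (0.3500, 0.0852), (0.4500, p(x₁)), (0.3849, 0) are collinear:
p(x₁) = 0.0852 · (0.4500 − 0.3849) / (0.3500 − 0.3849) = 0.0852 · (0.065100)/(-0.034900) = -0.158926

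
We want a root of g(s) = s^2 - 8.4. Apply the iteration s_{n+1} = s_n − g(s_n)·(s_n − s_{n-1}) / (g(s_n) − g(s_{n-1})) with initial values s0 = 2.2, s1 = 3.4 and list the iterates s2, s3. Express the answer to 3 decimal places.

2.836, 2.893

g(2.2) = -3.56000, g(3.4) = 3.16000
s2 = 3.40000 − 3.16000·(3.40000 − 2.20000) / (3.16000 − (-3.56000)) = 3.40000 − (3.79200)/(6.72000) = 2.83571
g(2.83571) = -0.35872
s3 = 2.83571 − (-0.35872)·(2.83571 − 3.40000) / (-0.35872 − 3.16000) = 2.83571 − (0.20242)/(-3.51872) = 2.89324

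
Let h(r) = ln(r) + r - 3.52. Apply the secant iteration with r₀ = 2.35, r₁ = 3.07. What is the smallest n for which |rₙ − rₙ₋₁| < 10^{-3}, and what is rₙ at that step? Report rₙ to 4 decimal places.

n = 4, rₙ = 2.5744

h(2.35) = -0.315585, h(3.07) = 0.671678
r₂ = 3.070000 − 0.671678·(0.720000)/(0.987262) = 2.580153;  |Δ| = 0.489847
h(2.580153) = 0.008001
r₃ = 2.580153 − 0.008001·(-0.489847)/(-0.663676) = 2.574247;  |Δ| = 0.005905
h(2.574247) = -0.000196
r₄ = 2.574247 − (-0.000196)·(-0.005905)/(-0.008197) = 2.574388;  |Δ| = 0.000141
|r₄ − r₃| = 0.000141 < 10^{-3}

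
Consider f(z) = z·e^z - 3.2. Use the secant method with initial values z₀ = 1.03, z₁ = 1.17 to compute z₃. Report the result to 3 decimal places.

1.083

f(1.03) = -0.31490, f(1.17) = 0.56973
z₂ = 1.17000 − 0.56973·(1.17000 − 1.03000) / (0.56973 − (-0.31490)) = 1.17000 − (0.07976)/(0.88463) = 1.07984
f(1.07984) = -0.02075
z₃ = 1.07984 − (-0.02075)·(1.07984 − 1.17000) / (-0.02075 − 0.56973) = 1.07984 − (0.00187)/(-0.59048) = 1.08300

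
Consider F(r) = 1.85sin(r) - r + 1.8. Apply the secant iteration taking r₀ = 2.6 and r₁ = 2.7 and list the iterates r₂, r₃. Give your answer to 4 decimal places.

F(2.6) = 0.153678, F(2.7) = -0.109347
r₂ = 2.700000 − (-0.109347)·(2.700000 − 2.600000) / (-0.109347 − 0.153678) = 2.700000 − (-0.010935)/(-0.263025) = 2.658427
F(2.658427) = 0.001055
r₃ = 2.658427 − 0.001055·(2.658427 − 2.700000) / (0.001055 − (-0.109347)) = 2.658427 − (-0.000044)/(0.110402) = 2.658824

2.6584, 2.6588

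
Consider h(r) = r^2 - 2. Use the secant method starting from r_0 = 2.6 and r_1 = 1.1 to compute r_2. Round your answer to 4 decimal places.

h(2.6) = 4.760000, h(1.1) = -0.790000
r_2 = 1.100000 − (-0.790000)·(1.100000 − 2.600000) / (-0.790000 − 4.760000) = 1.100000 − (1.185000)/(-5.550000) = 1.313514

1.3135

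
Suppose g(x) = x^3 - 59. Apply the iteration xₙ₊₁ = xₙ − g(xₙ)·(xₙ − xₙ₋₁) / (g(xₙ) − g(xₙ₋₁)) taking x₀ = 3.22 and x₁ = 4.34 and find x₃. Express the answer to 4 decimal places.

3.8844

g(3.22) = -25.613752, g(4.34) = 22.746504
x₂ = 4.340000 − 22.746504·(4.340000 − 3.220000) / (22.746504 − (-25.613752)) = 4.340000 − (25.476084)/(48.360256) = 3.813202
g(3.813202) = -3.554099
x₃ = 3.813202 − (-3.554099)·(3.813202 − 4.340000) / (-3.554099 − 22.746504) = 3.813202 − (1.872292)/(-26.300603) = 3.884390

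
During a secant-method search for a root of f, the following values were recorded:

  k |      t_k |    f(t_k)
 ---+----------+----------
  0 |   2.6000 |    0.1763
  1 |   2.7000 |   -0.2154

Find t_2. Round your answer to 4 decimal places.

t_2 = 2.7000 − (-0.2154)·(2.7000 − 2.6000) / (-0.2154 − 0.1763)
   = 2.7000 − (-0.021540)/(-0.391700) = 2.645009

2.6450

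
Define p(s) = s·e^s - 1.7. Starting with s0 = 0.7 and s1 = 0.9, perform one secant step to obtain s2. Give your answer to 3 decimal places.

0.772

p(0.7) = -0.29037, p(0.9) = 0.51364
s2 = 0.90000 − 0.51364·(0.90000 − 0.70000) / (0.51364 − (-0.29037)) = 0.90000 − (0.10273)/(0.80402) = 0.77223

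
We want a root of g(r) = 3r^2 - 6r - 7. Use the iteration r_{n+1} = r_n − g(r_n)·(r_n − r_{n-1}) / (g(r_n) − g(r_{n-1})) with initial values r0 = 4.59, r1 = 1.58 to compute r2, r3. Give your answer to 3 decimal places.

2.299, 3.175

g(4.59) = 28.66430, g(1.58) = -8.99080
r2 = 1.58000 − (-8.99080)·(1.58000 − 4.59000) / (-8.99080 − 28.66430) = 1.58000 − (27.06231)/(-37.65510) = 2.29869
g(2.29869) = -4.94022
r3 = 2.29869 − (-4.94022)·(2.29869 − 1.58000) / (-4.94022 − (-8.99080)) = 2.29869 − (-3.55048)/(4.05058) = 3.17523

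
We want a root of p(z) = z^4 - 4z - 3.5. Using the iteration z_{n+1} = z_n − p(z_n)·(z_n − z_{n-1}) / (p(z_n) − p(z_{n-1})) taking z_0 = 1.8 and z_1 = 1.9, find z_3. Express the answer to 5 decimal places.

p(1.8) = -0.2024000, p(1.9) = 1.9321000
z_2 = 1.9000000 − 1.9321000·(1.9000000 − 1.8000000) / (1.9321000 − (-0.2024000)) = 1.9000000 − (0.1932100)/(2.1345000) = 1.8094823
p(1.8094823) = -0.0173717
z_3 = 1.8094823 − (-0.0173717)·(1.8094823 − 1.9000000) / (-0.0173717 − 1.9321000) = 1.8094823 − (0.0015725)/(-1.9494717) = 1.8102889

1.81029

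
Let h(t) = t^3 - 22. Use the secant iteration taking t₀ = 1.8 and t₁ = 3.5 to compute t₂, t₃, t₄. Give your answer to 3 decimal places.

h(1.8) = -16.16800, h(3.5) = 20.87500
t₂ = 3.50000 − 20.87500·(3.50000 − 1.80000) / (20.87500 − (-16.16800)) = 3.50000 − (35.48750)/(37.04300) = 2.54199
h(2.54199) = -5.57436
t₃ = 2.54199 − (-5.57436)·(2.54199 − 3.50000) / (-5.57436 − 20.87500) = 2.54199 − (5.34028)/(-26.44936) = 2.74390
h(2.74390) = -1.34127
t₄ = 2.74390 − (-1.34127)·(2.74390 − 2.54199) / (-1.34127 − (-5.57436)) = 2.74390 − (-0.27081)/(4.23309) = 2.80787

2.542, 2.744, 2.808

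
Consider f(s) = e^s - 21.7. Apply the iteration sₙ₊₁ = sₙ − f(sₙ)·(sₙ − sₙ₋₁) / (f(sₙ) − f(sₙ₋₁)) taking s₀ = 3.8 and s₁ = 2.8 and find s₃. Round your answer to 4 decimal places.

3.0908

f(3.8) = 23.001184, f(2.8) = -5.255353
s₂ = 2.800000 − (-5.255353)·(2.800000 − 3.800000) / (-5.255353 − 23.001184) = 2.800000 − (5.255353)/(-28.256538) = 2.985987
f(2.985987) = -1.893956
s₃ = 2.985987 − (-1.893956)·(2.985987 − 2.800000) / (-1.893956 − (-5.255353)) = 2.985987 − (-0.352251)/(3.361398) = 3.090780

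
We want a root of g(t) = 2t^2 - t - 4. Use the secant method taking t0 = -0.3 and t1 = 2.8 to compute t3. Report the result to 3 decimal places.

1.258

g(-0.3) = -3.52000, g(2.8) = 8.88000
t2 = 2.80000 − 8.88000·(2.80000 − (-0.30000)) / (8.88000 − (-3.52000)) = 2.80000 − (27.52800)/(12.40000) = 0.58000
g(0.58000) = -3.90720
t3 = 0.58000 − (-3.90720)·(0.58000 − 2.80000) / (-3.90720 − 8.88000) = 0.58000 − (8.67398)/(-12.78720) = 1.25833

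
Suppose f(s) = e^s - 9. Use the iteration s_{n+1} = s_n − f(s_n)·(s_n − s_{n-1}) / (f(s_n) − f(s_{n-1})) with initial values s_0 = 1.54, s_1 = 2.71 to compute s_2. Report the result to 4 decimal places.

f(1.54) = -4.335410, f(2.71) = 6.029276
s_2 = 2.710000 − 6.029276·(2.710000 − 1.540000) / (6.029276 − (-4.335410)) = 2.710000 − (7.054252)/(10.364685) = 2.029395

2.0294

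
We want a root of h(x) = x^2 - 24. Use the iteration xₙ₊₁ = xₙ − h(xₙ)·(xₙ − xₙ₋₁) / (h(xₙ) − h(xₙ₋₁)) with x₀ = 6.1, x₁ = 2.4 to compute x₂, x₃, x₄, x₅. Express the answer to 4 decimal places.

h(6.1) = 13.210000, h(2.4) = -18.240000
x₂ = 2.400000 − (-18.240000)·(2.400000 − 6.100000) / (-18.240000 − 13.210000) = 2.400000 − (67.488000)/(-31.450000) = 4.545882
h(4.545882) = -3.334954
x₃ = 4.545882 − (-3.334954)·(4.545882 − 2.400000) / (-3.334954 − (-18.240000)) = 4.545882 − (-7.156418)/(14.905046) = 5.026016
h(5.026016) = 1.260839
x₄ = 5.026016 − 1.260839·(5.026016 − 4.545882) / (1.260839 − (-3.334954)) = 5.026016 − (0.605372)/(4.595793) = 4.894293
h(4.894293) = -0.045894
x₅ = 4.894293 − (-0.045894)·(4.894293 − 5.026016) / (-0.045894 − 1.260839) = 4.894293 − (0.006045)/(-1.306733) = 4.898919

4.5459, 5.0260, 4.8943, 4.8989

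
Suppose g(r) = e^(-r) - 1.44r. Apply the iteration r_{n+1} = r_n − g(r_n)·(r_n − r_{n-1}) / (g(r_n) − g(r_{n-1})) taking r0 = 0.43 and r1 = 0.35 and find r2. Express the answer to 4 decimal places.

g(0.43) = 0.031309, g(0.35) = 0.200688
r2 = 0.350000 − 0.200688·(0.350000 − 0.430000) / (0.200688 − 0.031309) = 0.350000 − (-0.016055)/(0.169379) = 0.444788

0.4448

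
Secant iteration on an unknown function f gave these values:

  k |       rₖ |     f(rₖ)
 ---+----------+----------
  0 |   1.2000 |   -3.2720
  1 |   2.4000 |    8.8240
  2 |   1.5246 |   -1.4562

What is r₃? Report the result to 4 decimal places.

r₃ = 1.5246 − (-1.4562)·(1.5246 − 2.4000) / (-1.4562 − 8.8240)
   = 1.5246 − (1.274757)/(-10.280200) = 1.648601

1.6486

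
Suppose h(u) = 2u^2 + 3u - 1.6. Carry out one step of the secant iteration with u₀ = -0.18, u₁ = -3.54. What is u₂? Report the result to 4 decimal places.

h(-0.18) = -2.075200, h(-3.54) = 12.843200
u₂ = -3.540000 − 12.843200·(-3.540000 − (-0.180000)) / (12.843200 − (-2.075200)) = -3.540000 − (-43.153152)/(14.918400) = -0.647387

-0.6474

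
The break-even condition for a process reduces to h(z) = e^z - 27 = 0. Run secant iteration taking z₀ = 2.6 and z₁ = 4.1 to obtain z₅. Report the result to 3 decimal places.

h(2.6) = -13.53626, h(4.1) = 33.34029
z₂ = 4.10000 − 33.34029·(4.10000 − 2.60000) / (33.34029 − (-13.53626)) = 4.10000 − (50.01043)/(46.87655) = 3.03315
h(3.03315) = -6.23755
z₃ = 3.03315 − (-6.23755)·(3.03315 − 4.10000) / (-6.23755 − 33.34029) = 3.03315 − (6.65455)/(-39.57784) = 3.20128
h(3.20128) = -2.43594
z₄ = 3.20128 − (-2.43594)·(3.20128 − 3.03315) / (-2.43594 − (-6.23755)) = 3.20128 − (-0.40957)/(3.80161) = 3.30902
h(3.30902) = 0.35835
z₅ = 3.30902 − 0.35835·(3.30902 − 3.20128) / (0.35835 − (-2.43594)) = 3.30902 − (0.03861)/(2.79428) = 3.29521

3.295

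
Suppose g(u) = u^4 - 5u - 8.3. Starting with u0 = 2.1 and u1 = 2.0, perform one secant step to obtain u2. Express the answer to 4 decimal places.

2.0780

g(2.1) = 0.648100, g(2.0) = -2.300000
u2 = 2.000000 − (-2.300000)·(2.000000 − 2.100000) / (-2.300000 − 0.648100) = 2.000000 − (0.230000)/(-2.948100) = 2.078016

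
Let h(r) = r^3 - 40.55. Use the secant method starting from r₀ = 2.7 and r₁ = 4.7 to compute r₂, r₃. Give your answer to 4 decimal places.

h(2.7) = -20.867000, h(4.7) = 63.273000
r₂ = 4.700000 − 63.273000·(4.700000 − 2.700000) / (63.273000 − (-20.867000)) = 4.700000 − (126.546000)/(84.140000) = 3.196007
h(3.196007) = -7.904523
r₃ = 3.196007 − (-7.904523)·(3.196007 − 4.700000) / (-7.904523 − 63.273000) = 3.196007 − (11.888349)/(-71.177523) = 3.363031

3.1960, 3.3630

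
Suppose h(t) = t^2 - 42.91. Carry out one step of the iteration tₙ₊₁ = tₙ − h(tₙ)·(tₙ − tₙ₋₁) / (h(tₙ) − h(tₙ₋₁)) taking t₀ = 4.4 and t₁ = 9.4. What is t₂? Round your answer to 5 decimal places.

6.10652

h(4.4) = -23.5500000, h(9.4) = 45.4500000
t₂ = 9.4000000 − 45.4500000·(9.4000000 − 4.4000000) / (45.4500000 − (-23.5500000)) = 9.4000000 − (227.2500000)/(69.0000000) = 6.1065217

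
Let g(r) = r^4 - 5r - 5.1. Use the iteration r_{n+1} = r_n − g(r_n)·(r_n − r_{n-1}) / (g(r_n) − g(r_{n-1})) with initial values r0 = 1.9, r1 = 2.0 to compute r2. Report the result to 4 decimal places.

g(1.9) = -1.567900, g(2.0) = 0.900000
r2 = 2.000000 − 0.900000·(2.000000 − 1.900000) / (0.900000 − (-1.567900)) = 2.000000 − (0.090000)/(2.467900) = 1.963532

1.9635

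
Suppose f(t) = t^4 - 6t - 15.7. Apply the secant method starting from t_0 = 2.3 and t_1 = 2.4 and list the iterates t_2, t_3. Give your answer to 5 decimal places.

2.33300, 2.33455

f(2.3) = -1.5159000, f(2.4) = 3.0776000
t_2 = 2.4000000 − 3.0776000·(2.4000000 − 2.3000000) / (3.0776000 − (-1.5159000)) = 2.4000000 − (0.3077600)/(4.5935000) = 2.3330010
f(2.3330010) = -0.0729155
t_3 = 2.3330010 − (-0.0729155)·(2.3330010 − 2.4000000) / (-0.0729155 − 3.0776000) = 2.3330010 − (0.0048853)/(-3.1505155) = 2.3345516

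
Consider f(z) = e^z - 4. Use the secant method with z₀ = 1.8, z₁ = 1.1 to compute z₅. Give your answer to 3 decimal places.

1.386

f(1.8) = 2.04965, f(1.1) = -0.99583
z₂ = 1.10000 − (-0.99583)·(1.10000 − 1.80000) / (-0.99583 − 2.04965) = 1.10000 − (0.69708)/(-3.04548) = 1.32889
f(1.32889) = -0.22315
z₃ = 1.32889 − (-0.22315)·(1.32889 − 1.10000) / (-0.22315 − (-0.99583)) = 1.32889 − (-0.05108)/(0.77269) = 1.39499
f(1.39499) = 0.03495
z₄ = 1.39499 − 0.03495·(1.39499 − 1.32889) / (0.03495 − (-0.22315)) = 1.39499 − (0.00231)/(0.25809) = 1.38604
f(1.38604) = -0.00101
z₅ = 1.38604 − (-0.00101)·(1.38604 − 1.39499) / (-0.00101 − 0.03495) = 1.38604 − (0.00001)/(-0.03595) = 1.38629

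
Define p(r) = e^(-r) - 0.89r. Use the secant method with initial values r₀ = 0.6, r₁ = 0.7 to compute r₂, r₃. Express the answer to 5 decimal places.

p(0.6) = 0.0148116, p(0.7) = -0.1264147
r₂ = 0.7000000 − (-0.1264147)·(0.7000000 − 0.6000000) / (-0.1264147 − 0.0148116) = 0.7000000 − (-0.0126415)/(-0.1412263) = 0.6104879
p(0.6104879) = -0.0002484
r₃ = 0.6104879 − (-0.0002484)·(0.6104879 − 0.7000000) / (-0.0002484 − (-0.1264147)) = 0.6104879 − (0.0000222)/(0.1261663) = 0.6103117

0.61049, 0.61031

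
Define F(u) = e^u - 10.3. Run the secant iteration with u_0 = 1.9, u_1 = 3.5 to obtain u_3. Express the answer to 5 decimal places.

F(1.9) = -3.6141056, F(3.5) = 22.8154520
u_2 = 3.5000000 − 22.8154520·(3.5000000 − 1.9000000) / (22.8154520 − (-3.6141056)) = 3.5000000 − (36.5047231)/(26.4295575) = 2.1187917
F(2.1187917) = -1.9789226
u_3 = 2.1187917 − (-1.9789226)·(2.1187917 − 3.5000000) / (-1.9789226 − 22.8154520) = 2.1187917 − (2.7333043)/(-24.7943746) = 2.2290306

2.22903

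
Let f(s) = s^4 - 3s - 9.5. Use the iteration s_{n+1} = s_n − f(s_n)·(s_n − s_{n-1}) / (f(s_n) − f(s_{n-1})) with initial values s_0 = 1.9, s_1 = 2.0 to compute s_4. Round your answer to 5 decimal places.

1.98251

f(1.9) = -2.1679000, f(2.0) = 0.5000000
s_2 = 2.0000000 − 0.5000000·(2.0000000 − 1.9000000) / (0.5000000 − (-2.1679000)) = 2.0000000 − (0.0500000)/(2.6679000) = 1.9812587
f(1.9812587) = -0.0351215
s_3 = 1.9812587 − (-0.0351215)·(1.9812587 − 2.0000000) / (-0.0351215 − 0.5000000) = 1.9812587 − (0.0006582)/(-0.5351215) = 1.9824887
f(1.9824887) = -0.0005107
s_4 = 1.9824887 − (-0.0005107)·(1.9824887 − 1.9812587) / (-0.0005107 − (-0.0351215)) = 1.9824887 − (-0.0000006)/(0.0346107) = 1.9825069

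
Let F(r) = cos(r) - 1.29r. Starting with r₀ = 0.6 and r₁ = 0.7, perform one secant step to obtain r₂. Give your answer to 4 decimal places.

0.6271

F(0.6) = 0.051336, F(0.7) = -0.138158
r₂ = 0.700000 − (-0.138158)·(0.700000 − 0.600000) / (-0.138158 − 0.051336) = 0.700000 − (-0.013816)/(-0.189493) = 0.627091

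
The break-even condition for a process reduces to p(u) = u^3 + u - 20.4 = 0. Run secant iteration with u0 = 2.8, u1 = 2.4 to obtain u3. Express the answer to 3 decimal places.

2.612

p(2.8) = 4.35200, p(2.4) = -4.17600
u2 = 2.40000 − (-4.17600)·(2.40000 − 2.80000) / (-4.17600 − 4.35200) = 2.40000 − (1.67040)/(-8.52800) = 2.59587
p(2.59587) = -0.31170
u3 = 2.59587 − (-0.31170)·(2.59587 − 2.40000) / (-0.31170 − (-4.17600)) = 2.59587 − (-0.06105)/(3.86430) = 2.61167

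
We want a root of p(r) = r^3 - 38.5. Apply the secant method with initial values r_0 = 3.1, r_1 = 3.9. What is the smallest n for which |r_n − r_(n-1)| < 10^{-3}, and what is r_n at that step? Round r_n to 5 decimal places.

n = 5, r_n = 3.37666

p(3.1) = -8.7090000, p(3.9) = 20.8190000
r_2 = 3.9000000 − 20.8190000·(0.8000000)/(29.5280000) = 3.3359523;  |Δ| = 0.5640477
p(3.3359523) = -1.3755949
r_3 = 3.3359523 − (-1.3755949)·(-0.5640477)/(-22.1945949) = 3.3709113;  |Δ| = 0.0349590
p(3.3709113) = -0.1961890
r_4 = 3.3709113 − (-0.1961890)·(0.0349590)/(1.1794059) = 3.3767266;  |Δ| = 0.0058153
p(3.3767266) = 0.0023910
r_5 = 3.3767266 − 0.0023910·(0.0058153)/(0.1985799) = 3.3766566;  |Δ| = 0.0000700
|r_5 − r_4| = 0.0000700 < 10^{-3}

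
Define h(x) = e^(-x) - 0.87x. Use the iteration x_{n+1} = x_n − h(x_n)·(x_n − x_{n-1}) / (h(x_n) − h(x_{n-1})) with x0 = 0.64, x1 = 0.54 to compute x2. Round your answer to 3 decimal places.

0.619

h(0.64) = -0.02951, h(0.54) = 0.11295
x2 = 0.54000 − 0.11295·(0.54000 − 0.64000) / (0.11295 − (-0.02951)) = 0.54000 − (-0.01129)/(0.14246) = 0.61929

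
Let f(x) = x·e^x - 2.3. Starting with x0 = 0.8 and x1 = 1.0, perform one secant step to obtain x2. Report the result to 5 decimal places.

f(0.8) = -0.5195673, f(1.0) = 0.4182818
x2 = 1.0000000 − 0.4182818·(1.0000000 − 0.8000000) / (0.4182818 − (-0.5195673)) = 1.0000000 − (0.0836564)/(0.9378491) = 0.9107998

0.91080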